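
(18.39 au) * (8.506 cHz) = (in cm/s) 2.34e+13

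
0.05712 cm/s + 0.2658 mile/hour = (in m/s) 0.1194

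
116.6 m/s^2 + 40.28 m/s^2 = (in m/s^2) 156.9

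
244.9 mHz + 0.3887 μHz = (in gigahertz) 2.449e-10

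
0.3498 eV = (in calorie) 1.339e-20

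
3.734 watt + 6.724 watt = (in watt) 10.46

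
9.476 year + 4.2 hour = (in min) 4.981e+06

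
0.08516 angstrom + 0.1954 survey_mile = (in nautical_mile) 0.1698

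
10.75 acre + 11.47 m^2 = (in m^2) 4.352e+04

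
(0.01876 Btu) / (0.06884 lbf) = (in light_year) 6.832e-15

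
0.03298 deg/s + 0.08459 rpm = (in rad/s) 0.009434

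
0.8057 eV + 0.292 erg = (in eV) 1.823e+11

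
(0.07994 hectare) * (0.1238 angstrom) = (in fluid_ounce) 0.0003346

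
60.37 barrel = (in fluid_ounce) 3.245e+05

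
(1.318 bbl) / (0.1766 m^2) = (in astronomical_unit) 7.932e-12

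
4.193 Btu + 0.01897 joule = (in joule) 4424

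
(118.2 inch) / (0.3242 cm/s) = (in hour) 0.2572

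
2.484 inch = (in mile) 3.92e-05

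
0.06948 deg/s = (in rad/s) 0.001213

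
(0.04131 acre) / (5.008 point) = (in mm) 9.463e+07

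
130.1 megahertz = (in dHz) 1.301e+09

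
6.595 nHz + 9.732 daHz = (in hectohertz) 0.9732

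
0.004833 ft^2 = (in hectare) 4.49e-08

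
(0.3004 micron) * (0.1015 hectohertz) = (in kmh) 1.098e-05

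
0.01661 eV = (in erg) 2.661e-14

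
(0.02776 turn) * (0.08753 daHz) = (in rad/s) 0.1527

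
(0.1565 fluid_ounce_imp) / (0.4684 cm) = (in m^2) 0.0009493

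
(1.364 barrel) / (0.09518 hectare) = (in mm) 0.2278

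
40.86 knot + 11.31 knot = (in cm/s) 2684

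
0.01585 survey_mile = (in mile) 0.01585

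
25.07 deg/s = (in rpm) 4.178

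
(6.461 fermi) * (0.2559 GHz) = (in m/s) 1.653e-06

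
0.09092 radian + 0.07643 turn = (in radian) 0.5711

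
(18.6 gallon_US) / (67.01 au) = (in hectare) 7.024e-19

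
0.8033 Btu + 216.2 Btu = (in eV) 1.429e+24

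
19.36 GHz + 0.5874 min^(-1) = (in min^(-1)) 1.162e+12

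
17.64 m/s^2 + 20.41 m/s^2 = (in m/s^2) 38.05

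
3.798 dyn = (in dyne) 3.798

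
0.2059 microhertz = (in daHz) 2.059e-08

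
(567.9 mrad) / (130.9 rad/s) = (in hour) 1.205e-06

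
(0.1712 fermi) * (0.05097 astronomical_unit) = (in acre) 3.226e-10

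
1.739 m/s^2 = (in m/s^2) 1.739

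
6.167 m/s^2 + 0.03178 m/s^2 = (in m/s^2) 6.199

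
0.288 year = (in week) 15.02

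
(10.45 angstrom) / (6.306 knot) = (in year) 1.021e-17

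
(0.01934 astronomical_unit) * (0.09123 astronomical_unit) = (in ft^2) 4.25e+20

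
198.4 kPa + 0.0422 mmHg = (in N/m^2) 1.984e+05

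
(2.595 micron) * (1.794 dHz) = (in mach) 1.367e-09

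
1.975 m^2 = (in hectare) 0.0001975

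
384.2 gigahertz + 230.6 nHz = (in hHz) 3.842e+09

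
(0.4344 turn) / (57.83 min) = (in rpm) 0.007512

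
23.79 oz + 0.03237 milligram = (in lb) 1.487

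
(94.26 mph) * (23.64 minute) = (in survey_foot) 1.961e+05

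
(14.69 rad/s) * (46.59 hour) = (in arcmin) 8.47e+09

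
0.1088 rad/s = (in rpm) 1.039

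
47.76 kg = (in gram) 4.776e+04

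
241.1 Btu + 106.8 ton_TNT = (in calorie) 1.068e+11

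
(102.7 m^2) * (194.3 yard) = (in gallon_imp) 4.014e+06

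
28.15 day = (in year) 0.07712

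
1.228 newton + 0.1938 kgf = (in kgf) 0.319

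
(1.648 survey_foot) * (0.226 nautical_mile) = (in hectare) 0.02102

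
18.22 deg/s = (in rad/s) 0.318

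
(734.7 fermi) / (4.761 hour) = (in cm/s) 4.287e-15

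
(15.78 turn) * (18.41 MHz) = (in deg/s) 1.046e+11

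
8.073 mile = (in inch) 5.115e+05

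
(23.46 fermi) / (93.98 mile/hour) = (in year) 1.771e-23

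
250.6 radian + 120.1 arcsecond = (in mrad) 2.506e+05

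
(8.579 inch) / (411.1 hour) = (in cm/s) 1.472e-05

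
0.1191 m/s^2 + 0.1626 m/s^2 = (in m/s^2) 0.2817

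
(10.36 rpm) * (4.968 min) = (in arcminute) 1.112e+06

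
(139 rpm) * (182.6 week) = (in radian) 1.608e+09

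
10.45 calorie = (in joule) 43.72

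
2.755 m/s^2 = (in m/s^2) 2.755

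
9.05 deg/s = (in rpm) 1.508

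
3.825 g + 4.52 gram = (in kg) 0.008345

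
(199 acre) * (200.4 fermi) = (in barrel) 1.015e-06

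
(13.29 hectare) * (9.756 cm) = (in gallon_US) 3.425e+06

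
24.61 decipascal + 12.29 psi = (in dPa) 8.474e+05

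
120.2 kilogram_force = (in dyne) 1.179e+08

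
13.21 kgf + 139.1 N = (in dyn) 2.686e+07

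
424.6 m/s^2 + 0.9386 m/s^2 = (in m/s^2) 425.5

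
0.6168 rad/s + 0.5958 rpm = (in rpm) 6.486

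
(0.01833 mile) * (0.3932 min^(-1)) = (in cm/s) 19.33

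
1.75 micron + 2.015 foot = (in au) 4.105e-12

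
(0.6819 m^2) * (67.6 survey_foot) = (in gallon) 3712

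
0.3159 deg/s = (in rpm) 0.05265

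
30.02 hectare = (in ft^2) 3.231e+06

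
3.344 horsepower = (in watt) 2494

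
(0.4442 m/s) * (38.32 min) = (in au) 6.827e-09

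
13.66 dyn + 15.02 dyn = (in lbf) 6.448e-05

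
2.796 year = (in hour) 2.449e+04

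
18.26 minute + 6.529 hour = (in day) 0.2847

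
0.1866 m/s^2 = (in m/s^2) 0.1866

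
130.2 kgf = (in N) 1277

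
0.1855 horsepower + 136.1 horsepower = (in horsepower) 136.3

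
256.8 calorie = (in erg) 1.074e+10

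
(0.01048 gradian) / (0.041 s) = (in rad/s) 0.004015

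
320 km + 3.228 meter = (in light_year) 3.382e-11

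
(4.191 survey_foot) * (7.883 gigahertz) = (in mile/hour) 2.253e+10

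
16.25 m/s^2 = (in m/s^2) 16.25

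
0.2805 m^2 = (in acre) 6.931e-05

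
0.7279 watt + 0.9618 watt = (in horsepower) 0.002266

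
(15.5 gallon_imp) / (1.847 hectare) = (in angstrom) 3.815e+04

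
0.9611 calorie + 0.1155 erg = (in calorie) 0.9611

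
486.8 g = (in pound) 1.073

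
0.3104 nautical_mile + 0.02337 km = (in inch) 2.355e+04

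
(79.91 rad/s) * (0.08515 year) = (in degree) 1.229e+10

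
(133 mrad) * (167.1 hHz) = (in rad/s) 2222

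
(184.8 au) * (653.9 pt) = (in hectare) 6.377e+08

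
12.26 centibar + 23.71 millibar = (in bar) 0.1463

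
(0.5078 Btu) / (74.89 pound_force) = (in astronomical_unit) 1.075e-11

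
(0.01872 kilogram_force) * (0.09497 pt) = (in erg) 61.51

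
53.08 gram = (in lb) 0.117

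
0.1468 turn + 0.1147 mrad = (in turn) 0.1468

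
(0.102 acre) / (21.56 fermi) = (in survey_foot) 6.281e+16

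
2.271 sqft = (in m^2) 0.211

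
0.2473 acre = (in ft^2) 1.077e+04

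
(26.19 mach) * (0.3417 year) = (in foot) 3.153e+11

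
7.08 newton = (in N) 7.08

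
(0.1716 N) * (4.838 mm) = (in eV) 5.182e+15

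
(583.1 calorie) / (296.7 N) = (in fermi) 8.223e+15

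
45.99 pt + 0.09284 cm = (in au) 1.147e-13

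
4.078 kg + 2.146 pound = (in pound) 11.14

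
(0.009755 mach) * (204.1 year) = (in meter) 2.138e+10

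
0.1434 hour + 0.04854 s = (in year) 1.637e-05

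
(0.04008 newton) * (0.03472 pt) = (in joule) 4.909e-07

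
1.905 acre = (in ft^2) 8.298e+04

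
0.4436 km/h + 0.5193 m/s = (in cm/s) 64.25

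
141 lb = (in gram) 6.396e+04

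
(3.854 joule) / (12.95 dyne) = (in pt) 8.436e+07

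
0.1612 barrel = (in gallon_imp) 5.638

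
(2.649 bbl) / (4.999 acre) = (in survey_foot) 6.83e-05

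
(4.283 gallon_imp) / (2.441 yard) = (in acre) 2.156e-06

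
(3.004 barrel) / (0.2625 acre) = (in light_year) 4.752e-20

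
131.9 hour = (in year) 0.01506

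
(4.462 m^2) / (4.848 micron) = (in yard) 1.007e+06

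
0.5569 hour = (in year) 6.357e-05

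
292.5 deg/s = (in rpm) 48.75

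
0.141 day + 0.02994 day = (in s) 1.477e+04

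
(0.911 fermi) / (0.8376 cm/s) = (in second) 1.088e-13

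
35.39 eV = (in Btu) 5.374e-21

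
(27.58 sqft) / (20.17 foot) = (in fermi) 4.168e+14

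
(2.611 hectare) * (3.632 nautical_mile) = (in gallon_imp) 3.863e+10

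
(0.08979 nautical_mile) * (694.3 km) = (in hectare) 1.155e+04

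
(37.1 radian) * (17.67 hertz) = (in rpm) 6260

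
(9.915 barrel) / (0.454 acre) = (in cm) 0.0858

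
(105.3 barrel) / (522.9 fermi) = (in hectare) 3.202e+09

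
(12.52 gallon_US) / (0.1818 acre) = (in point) 0.1826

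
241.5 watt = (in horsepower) 0.3239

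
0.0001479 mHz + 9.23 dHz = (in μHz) 9.23e+05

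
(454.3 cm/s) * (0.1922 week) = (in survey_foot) 1.733e+06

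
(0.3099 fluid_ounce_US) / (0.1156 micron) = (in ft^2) 853.4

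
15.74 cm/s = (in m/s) 0.1574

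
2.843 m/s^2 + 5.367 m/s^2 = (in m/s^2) 8.21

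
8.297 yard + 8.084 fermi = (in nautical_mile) 0.004097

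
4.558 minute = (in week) 0.0004522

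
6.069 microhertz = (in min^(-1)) 0.0003641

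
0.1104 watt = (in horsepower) 0.000148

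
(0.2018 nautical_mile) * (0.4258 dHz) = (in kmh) 57.29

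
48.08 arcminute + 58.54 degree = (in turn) 0.1648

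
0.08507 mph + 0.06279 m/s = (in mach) 0.0002961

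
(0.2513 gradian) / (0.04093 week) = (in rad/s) 1.595e-07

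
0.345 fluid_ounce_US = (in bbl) 6.417e-05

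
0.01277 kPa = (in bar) 0.0001277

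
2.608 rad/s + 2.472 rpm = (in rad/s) 2.867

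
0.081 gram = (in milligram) 81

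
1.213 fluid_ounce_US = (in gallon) 0.009477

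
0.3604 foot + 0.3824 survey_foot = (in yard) 0.2476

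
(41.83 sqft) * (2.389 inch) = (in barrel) 1.483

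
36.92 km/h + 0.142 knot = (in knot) 20.08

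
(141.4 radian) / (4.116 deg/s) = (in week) 0.003255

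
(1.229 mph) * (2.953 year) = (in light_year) 5.408e-09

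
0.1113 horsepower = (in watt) 83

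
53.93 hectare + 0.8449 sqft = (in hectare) 53.93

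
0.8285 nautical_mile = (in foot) 5034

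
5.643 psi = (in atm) 0.384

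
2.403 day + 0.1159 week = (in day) 3.214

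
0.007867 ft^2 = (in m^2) 0.0007309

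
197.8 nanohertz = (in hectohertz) 1.978e-09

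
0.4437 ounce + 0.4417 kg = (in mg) 4.543e+05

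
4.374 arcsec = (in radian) 2.121e-05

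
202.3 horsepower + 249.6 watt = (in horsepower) 202.6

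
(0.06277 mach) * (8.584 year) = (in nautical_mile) 3.124e+06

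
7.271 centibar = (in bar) 0.07271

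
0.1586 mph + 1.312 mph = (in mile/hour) 1.471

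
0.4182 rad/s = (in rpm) 3.994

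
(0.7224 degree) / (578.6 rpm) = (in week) 3.441e-10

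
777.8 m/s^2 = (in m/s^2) 777.8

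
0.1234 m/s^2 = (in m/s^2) 0.1234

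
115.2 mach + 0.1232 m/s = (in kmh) 1.412e+05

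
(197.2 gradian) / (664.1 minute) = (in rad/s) 7.774e-05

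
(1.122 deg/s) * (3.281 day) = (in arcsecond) 1.145e+09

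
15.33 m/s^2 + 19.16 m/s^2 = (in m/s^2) 34.49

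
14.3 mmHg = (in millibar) 19.07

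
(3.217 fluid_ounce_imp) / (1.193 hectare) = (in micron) 0.007662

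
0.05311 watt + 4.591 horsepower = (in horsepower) 4.591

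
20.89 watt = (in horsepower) 0.02801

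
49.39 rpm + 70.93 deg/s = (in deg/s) 367.3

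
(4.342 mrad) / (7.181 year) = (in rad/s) 1.917e-11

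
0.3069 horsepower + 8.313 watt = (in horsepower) 0.318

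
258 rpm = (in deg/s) 1548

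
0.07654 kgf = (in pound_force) 0.1687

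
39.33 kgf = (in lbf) 86.71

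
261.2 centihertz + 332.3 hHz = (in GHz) 3.323e-05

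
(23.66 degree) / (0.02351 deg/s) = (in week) 0.001664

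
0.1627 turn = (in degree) 58.57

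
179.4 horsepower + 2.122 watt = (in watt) 1.338e+05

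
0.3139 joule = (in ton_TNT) 7.502e-11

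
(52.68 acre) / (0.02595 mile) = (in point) 1.447e+07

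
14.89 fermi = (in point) 4.221e-11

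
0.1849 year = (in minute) 9.718e+04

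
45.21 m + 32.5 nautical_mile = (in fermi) 6.024e+19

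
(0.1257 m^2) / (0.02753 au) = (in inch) 1.202e-09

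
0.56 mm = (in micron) 560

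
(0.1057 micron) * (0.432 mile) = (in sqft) 0.000791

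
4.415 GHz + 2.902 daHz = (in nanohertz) 4.415e+18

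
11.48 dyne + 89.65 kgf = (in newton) 879.2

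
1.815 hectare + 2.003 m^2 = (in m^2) 1.815e+04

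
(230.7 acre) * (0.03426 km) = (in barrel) 2.012e+08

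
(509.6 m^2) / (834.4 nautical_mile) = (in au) 2.204e-15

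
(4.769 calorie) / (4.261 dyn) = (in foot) 1.536e+06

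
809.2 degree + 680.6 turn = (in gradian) 2.731e+05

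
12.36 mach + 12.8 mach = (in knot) 1.665e+04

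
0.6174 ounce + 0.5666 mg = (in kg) 0.0175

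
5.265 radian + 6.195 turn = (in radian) 44.19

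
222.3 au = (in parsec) 0.001078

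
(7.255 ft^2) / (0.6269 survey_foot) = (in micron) 3.527e+06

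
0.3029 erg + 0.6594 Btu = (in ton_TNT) 1.663e-07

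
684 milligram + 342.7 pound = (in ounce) 5483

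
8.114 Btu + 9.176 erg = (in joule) 8561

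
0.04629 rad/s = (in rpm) 0.442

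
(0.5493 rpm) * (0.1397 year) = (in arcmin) 8.712e+08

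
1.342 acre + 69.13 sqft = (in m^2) 5437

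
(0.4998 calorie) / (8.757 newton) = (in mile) 0.0001484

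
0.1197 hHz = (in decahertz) 1.197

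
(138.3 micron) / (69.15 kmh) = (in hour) 2e-09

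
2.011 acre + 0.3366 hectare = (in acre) 2.843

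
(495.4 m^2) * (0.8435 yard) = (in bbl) 2403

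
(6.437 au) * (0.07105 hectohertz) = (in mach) 2.009e+10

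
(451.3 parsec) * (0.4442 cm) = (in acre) 1.529e+13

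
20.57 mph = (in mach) 0.02701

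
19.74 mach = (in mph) 1.504e+04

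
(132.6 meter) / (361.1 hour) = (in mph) 0.0002282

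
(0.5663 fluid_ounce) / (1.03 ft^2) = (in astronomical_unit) 1.17e-15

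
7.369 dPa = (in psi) 0.0001069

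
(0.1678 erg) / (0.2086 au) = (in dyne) 5.377e-14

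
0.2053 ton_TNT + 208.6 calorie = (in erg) 8.59e+15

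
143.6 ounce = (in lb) 8.975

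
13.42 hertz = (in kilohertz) 0.01342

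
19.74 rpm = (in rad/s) 2.067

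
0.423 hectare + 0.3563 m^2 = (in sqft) 4.554e+04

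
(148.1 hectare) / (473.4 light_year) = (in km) 3.307e-16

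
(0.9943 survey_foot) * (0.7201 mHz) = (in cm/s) 0.02182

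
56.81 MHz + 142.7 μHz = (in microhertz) 5.681e+13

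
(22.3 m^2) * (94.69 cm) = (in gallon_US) 5578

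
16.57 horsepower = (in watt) 1.236e+04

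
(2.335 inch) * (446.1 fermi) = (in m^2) 2.646e-14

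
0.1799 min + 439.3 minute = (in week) 0.0436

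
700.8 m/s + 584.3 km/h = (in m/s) 863.1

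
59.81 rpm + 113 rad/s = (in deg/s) 6833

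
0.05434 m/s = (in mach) 0.0001596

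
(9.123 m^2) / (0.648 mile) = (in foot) 0.0287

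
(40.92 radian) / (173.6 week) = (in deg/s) 2.233e-05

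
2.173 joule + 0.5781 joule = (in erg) 2.751e+07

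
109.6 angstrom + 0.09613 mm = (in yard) 0.0001051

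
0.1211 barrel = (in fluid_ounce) 651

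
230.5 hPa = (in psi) 3.343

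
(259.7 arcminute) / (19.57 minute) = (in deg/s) 0.003686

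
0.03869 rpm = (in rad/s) 0.004052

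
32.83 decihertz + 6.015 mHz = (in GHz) 3.289e-09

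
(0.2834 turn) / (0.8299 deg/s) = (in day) 0.001423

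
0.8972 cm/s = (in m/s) 0.008972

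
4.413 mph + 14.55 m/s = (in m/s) 16.52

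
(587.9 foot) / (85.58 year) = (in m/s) 6.64e-08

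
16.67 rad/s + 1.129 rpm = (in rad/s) 16.79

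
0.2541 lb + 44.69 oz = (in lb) 3.047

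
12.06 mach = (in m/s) 4106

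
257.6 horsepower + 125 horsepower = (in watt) 2.853e+05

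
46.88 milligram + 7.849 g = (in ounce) 0.2785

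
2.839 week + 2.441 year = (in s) 7.87e+07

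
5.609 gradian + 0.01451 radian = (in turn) 0.01633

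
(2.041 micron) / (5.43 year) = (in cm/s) 1.192e-12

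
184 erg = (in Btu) 1.744e-08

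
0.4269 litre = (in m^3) 0.0004269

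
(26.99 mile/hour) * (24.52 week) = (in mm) 1.789e+11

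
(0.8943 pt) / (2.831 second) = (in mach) 3.273e-07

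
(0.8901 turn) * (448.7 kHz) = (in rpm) 2.396e+07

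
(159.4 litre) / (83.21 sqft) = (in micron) 2.062e+04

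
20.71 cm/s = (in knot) 0.4026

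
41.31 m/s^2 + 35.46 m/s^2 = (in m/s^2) 76.77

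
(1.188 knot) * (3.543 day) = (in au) 1.251e-06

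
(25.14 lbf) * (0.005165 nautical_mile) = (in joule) 1070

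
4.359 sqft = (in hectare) 4.05e-05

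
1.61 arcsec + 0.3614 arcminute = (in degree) 0.006471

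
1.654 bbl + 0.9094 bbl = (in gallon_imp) 89.65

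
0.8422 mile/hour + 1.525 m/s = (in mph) 4.254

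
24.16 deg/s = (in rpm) 4.027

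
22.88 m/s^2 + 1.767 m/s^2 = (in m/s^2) 24.65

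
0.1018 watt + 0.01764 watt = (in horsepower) 0.0001602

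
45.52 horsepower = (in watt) 3.394e+04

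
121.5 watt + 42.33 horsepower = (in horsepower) 42.49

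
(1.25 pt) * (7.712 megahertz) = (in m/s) 3401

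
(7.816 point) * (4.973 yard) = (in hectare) 1.254e-06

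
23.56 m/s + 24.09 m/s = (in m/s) 47.65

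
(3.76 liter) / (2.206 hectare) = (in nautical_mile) 9.203e-11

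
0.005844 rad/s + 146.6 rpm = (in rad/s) 15.36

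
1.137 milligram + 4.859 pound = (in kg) 2.204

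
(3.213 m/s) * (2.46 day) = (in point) 1.936e+09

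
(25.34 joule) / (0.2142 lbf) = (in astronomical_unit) 1.778e-10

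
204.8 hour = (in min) 1.229e+04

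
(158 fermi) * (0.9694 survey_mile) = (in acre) 6.091e-14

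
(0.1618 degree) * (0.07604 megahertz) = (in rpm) 2051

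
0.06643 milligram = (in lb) 1.465e-07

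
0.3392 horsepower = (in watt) 252.9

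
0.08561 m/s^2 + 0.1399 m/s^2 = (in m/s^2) 0.2255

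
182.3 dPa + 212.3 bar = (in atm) 209.5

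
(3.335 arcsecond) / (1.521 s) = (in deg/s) 0.0006091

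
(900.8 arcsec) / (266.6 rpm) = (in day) 1.811e-09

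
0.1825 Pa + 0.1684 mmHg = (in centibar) 0.02263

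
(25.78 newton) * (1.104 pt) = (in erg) 1.004e+05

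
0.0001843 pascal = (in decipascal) 0.001843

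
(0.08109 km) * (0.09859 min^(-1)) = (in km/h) 0.4797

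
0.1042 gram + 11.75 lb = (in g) 5330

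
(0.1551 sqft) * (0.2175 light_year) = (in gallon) 7.833e+15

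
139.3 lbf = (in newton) 619.6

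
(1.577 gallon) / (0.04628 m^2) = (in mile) 8.015e-05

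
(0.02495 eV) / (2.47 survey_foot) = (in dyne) 5.31e-16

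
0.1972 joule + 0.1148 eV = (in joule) 0.1972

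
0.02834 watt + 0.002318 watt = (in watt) 0.03066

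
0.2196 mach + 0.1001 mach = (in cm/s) 1.089e+04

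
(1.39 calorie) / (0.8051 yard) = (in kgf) 0.8056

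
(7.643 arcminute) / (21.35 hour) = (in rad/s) 2.893e-08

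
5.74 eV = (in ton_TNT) 2.198e-28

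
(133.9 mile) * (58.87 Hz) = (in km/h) 4.567e+07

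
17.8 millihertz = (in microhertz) 1.78e+04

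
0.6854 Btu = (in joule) 723.1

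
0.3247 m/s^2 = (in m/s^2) 0.3247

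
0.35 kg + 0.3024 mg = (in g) 350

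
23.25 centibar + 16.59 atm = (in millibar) 1.704e+04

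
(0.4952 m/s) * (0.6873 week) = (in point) 5.835e+08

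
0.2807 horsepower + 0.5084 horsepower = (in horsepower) 0.7891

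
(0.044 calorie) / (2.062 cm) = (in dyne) 8.928e+05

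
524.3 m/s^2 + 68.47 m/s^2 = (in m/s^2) 592.8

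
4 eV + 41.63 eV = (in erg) 7.311e-11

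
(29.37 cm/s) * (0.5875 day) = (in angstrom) 1.491e+14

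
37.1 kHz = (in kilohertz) 37.1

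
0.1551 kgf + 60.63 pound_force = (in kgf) 27.66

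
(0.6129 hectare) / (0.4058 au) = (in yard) 1.104e-07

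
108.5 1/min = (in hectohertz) 0.01808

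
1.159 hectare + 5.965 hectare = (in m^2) 7.124e+04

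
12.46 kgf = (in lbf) 27.47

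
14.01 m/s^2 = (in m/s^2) 14.01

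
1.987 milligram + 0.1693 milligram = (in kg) 2.156e-06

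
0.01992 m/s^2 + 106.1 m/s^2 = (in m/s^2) 106.1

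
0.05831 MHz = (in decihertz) 5.831e+05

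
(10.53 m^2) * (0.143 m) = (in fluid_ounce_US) 5.092e+04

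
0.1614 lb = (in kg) 0.07321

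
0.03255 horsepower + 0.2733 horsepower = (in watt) 228.1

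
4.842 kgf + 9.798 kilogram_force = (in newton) 143.6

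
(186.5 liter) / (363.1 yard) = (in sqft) 0.006046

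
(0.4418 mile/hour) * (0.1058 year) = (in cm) 6.59e+07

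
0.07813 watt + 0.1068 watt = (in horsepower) 0.000248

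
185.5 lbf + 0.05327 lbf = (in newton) 825.4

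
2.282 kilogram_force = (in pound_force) 5.031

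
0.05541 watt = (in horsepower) 7.431e-05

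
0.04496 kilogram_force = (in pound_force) 0.09912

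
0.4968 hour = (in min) 29.81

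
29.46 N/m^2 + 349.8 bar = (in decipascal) 3.498e+08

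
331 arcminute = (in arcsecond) 1.986e+04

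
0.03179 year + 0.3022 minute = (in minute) 1.671e+04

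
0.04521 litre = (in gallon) 0.01194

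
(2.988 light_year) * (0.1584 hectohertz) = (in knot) 8.704e+17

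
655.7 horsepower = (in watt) 4.89e+05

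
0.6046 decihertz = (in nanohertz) 6.046e+07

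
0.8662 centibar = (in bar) 0.008662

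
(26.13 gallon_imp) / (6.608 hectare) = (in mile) 1.117e-09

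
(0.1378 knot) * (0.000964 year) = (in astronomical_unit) 1.441e-08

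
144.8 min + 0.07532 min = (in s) 8693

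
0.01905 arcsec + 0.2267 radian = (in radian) 0.2267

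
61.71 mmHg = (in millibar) 82.27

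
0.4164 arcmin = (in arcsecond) 24.98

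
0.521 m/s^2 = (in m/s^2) 0.521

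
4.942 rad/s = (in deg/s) 283.2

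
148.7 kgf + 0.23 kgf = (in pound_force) 328.3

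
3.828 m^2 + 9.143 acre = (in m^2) 3.7e+04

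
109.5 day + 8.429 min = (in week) 15.64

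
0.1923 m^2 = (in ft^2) 2.07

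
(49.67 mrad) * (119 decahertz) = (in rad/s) 59.11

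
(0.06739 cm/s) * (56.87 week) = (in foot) 7.605e+04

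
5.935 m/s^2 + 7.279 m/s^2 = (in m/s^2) 13.21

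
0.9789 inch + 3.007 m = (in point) 8594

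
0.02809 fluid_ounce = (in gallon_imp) 0.0001827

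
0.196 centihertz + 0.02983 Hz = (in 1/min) 1.907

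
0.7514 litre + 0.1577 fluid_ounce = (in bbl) 0.004755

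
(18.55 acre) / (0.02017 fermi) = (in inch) 1.465e+23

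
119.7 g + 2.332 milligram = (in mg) 1.197e+05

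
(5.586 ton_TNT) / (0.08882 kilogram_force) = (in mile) 1.667e+07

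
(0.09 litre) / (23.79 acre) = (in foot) 3.067e-09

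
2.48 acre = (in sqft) 1.08e+05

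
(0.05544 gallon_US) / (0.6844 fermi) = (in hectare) 3.066e+07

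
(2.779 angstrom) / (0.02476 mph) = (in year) 7.961e-16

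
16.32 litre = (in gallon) 4.311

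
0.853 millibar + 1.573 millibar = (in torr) 1.82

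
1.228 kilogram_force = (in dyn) 1.204e+06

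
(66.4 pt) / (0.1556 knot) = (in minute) 0.004877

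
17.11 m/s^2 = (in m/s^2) 17.11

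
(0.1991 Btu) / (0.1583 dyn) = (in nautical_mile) 7.165e+04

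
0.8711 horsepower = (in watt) 649.6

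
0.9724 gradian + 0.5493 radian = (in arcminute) 1941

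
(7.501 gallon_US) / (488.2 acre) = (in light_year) 1.519e-24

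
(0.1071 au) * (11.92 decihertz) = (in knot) 3.712e+10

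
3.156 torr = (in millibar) 4.208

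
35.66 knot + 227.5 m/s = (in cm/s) 2.458e+04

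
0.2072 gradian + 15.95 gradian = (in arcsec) 5.235e+04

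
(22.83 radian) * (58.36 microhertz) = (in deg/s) 0.07634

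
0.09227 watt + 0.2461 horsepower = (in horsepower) 0.2462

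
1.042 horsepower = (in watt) 777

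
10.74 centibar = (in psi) 1.558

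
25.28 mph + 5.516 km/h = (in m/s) 12.83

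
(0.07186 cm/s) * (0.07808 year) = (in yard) 1935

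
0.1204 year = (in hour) 1055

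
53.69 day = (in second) 4.639e+06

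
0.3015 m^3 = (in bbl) 1.896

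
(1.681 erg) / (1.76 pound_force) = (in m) 2.147e-08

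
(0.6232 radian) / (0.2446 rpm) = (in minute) 0.4055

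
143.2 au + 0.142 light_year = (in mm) 1.365e+18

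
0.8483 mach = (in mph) 646.1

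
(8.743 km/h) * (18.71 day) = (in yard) 4.293e+06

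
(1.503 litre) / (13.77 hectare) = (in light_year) 1.154e-24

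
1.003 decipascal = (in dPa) 1.003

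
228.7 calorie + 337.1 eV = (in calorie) 228.7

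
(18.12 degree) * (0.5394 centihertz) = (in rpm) 0.01629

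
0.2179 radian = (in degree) 12.48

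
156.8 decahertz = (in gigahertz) 1.568e-06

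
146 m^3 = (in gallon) 3.857e+04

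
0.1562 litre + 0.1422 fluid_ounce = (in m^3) 0.0001604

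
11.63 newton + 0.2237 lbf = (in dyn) 1.263e+06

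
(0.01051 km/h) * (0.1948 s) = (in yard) 0.0006219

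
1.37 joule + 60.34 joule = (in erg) 6.171e+08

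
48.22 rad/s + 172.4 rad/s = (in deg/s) 1.264e+04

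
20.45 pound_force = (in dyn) 9.097e+06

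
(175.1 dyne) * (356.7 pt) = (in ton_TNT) 5.266e-14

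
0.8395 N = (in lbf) 0.1887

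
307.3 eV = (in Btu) 4.667e-20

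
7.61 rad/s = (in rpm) 72.67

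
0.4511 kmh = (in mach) 0.000368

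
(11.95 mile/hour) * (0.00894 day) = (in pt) 1.17e+07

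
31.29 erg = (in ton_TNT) 7.478e-16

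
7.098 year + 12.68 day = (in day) 2603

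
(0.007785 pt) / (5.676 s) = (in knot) 9.405e-07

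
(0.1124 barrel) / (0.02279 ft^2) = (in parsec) 2.735e-16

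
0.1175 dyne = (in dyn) 0.1175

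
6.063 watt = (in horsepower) 0.008131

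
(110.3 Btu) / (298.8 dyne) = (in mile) 2.42e+04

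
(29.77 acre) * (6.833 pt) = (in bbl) 1827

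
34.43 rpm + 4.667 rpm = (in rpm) 39.1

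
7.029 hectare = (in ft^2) 7.566e+05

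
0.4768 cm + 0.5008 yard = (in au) 3.093e-12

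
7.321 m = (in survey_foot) 24.02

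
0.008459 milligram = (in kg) 8.459e-09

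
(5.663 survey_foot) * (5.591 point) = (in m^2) 0.003404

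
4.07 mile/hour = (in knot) 3.537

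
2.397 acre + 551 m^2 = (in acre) 2.533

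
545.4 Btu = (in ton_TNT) 0.0001375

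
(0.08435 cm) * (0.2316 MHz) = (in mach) 0.5737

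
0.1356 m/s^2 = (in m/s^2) 0.1356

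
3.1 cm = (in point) 87.87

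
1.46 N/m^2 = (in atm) 1.441e-05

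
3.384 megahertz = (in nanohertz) 3.384e+15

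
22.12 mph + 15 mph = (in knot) 32.26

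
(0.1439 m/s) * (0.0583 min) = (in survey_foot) 1.651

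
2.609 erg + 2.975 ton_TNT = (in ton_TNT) 2.975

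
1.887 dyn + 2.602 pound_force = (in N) 11.57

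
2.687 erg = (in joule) 2.687e-07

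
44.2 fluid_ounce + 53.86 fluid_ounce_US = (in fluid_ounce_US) 98.06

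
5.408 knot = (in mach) 0.008171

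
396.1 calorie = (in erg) 1.657e+10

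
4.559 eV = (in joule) 7.304e-19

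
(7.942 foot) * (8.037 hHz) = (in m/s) 1946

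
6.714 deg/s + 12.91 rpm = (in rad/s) 1.469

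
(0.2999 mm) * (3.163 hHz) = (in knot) 0.1844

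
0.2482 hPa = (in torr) 0.1862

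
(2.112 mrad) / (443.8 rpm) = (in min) 7.574e-07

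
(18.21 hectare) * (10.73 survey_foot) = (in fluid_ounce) 2.014e+10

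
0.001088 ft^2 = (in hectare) 1.011e-08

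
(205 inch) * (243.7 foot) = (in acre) 0.09557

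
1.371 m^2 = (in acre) 0.0003388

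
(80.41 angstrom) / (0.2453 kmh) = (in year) 3.742e-15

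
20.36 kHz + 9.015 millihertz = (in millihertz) 2.036e+07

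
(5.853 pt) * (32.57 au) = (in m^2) 1.006e+10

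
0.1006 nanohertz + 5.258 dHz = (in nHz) 5.258e+08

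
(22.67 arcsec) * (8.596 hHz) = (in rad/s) 0.09448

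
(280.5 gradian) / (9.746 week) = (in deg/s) 4.283e-05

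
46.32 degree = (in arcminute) 2779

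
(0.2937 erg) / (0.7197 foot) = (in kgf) 1.365e-08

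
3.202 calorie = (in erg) 1.34e+08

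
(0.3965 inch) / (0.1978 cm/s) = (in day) 5.893e-05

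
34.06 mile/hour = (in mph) 34.06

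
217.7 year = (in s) 6.865e+09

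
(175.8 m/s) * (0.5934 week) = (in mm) 6.309e+10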